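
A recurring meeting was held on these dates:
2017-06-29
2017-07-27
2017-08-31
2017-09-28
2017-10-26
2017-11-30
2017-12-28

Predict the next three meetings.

2018-01-25, 2018-02-22, 2018-03-29

All Thursdays; the gaps (28, 35, 28, 28, 35, 28) vary with month length.
This is the last Thursday of each month.
January 2018 ends with Thursday 2018-01-25.
Last Thursday of February 2018: 2018-02-22.
Last Thursday of March 2018: 2018-03-29.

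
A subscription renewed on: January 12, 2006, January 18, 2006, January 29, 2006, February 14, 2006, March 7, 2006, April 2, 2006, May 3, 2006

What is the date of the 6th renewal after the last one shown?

February 18, 2007

Gaps: 6, 11, 16, 21, 26, 31 days — each gap is 5 larger than the previous one.
Next gap: 36 days. May 3, 2006 + 36 days = June 8, 2006.
Next gap: 41 days. June 8, 2006 + 41 days = July 19, 2006.
Next gap: 46 days. July 19, 2006 + 46 days = September 3, 2006.
Next gap: 51 days. September 3, 2006 + 51 days = October 24, 2006.
Next gap: 56 days. October 24, 2006 + 56 days = December 19, 2006.
Next gap: 61 days. December 19, 2006 + 61 days = February 18, 2007.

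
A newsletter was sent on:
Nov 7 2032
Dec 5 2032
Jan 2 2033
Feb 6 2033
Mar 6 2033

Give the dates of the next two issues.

Gaps: 28, 28, 35, 28 days — a mix of 28 and 35. Every date is a Sunday.
Each is the 1st Sunday of its month.
April 2033 — 1st Sunday is Apr 3 2033.
May 2033 — 1st Sunday is May 1 2033.

Apr 3 2033, May 1 2033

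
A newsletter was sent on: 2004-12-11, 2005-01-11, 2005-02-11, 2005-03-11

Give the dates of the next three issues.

2005-04-11, 2005-05-11, 2005-06-11

Each date is the 11th; the gaps (31, 31, 28) track the month lengths.
The rule is the 11th of each month.
April 2005: 2005-04-11.
May 2005: 2005-05-11.
June 2005: 2005-06-11.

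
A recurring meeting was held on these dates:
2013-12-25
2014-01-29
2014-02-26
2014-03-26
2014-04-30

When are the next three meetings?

These are Wednesdays with 35, 28, 28, 35-day gaps.
Each is the final Wednesday of its month — 2014-01-29 is past the 28th, so '4th Wednesday' doesn't fit.
May 2014 ends with Wednesday 2014-05-28.
June 2014 ends with Wednesday 2014-06-25.
Last Wednesday of July 2014: 2014-07-30.

2014-05-28, 2014-06-25, 2014-07-30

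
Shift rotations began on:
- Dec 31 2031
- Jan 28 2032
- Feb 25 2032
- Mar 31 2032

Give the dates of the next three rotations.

Apr 28 2032, May 26 2032, Jun 30 2032

These are Wednesdays with 28, 28, 35-day gaps.
Each is the final Wednesday of its month — Dec 31 2031 is past the 28th, so '4th Wednesday' doesn't fit.
April 2032 ends with Wednesday Apr 28 2032.
May 2032 ends with Wednesday May 26 2032.
Last Wednesday of June 2032: Jun 30 2032.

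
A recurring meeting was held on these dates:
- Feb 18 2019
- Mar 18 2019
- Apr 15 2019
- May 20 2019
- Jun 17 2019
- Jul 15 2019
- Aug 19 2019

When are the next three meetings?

Sep 16 2019, Oct 21 2019, Nov 18 2019

Gaps: 28, 28, 35, 28, 28, 35 days — a mix of 28 and 35. Every date is a Monday.
Each is the 3rd Monday of its month.
September 2019 — 3rd Monday is Sep 16 2019.
October 2019 — 3rd Monday is Oct 21 2019.
3rd Monday of November 2019: Nov 18 2019.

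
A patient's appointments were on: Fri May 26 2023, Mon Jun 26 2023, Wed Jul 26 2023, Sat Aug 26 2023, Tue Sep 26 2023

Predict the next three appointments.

The day-of-month is always 26 (31, 30, 31, 31 days between events).
So this recurs on the 26th of each month.
Next: October 2023 → Thu Oct 26 2023.
Next: November 2023 → Sun Nov 26 2023.
December 2023: Tue Dec 26 2023.

Thu Oct 26 2023, Sun Nov 26 2023, Tue Dec 26 2023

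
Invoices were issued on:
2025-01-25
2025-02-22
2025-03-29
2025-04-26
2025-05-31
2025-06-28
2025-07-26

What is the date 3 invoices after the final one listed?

These are Saturdays with 28, 35, 28, 35, 28, 28-day gaps.
Each is the final Saturday of its month — 2025-03-29 is past the 28th, so '4th Saturday' doesn't fit.
August 2025 ends with Saturday 2025-08-30.
September 2025 ends with Saturday 2025-09-27.
October 2025 ends with Saturday 2025-10-25.

2025-10-25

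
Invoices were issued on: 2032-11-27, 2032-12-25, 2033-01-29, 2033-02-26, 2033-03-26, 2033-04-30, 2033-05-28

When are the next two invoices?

2033-06-25, 2033-07-30

These are Saturdays with 28, 35, 28, 28, 35, 28-day gaps.
Each is the final Saturday of its month — 2033-01-29 is past the 28th, so '4th Saturday' doesn't fit.
Last Saturday of June 2033: 2033-06-25.
July 2033 ends with Saturday 2033-07-30.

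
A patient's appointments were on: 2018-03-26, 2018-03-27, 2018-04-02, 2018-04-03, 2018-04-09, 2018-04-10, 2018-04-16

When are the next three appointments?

The gap pattern 1, 6, 1, 6, 1, 6 repeats every 2 events.
These are the Mondays and Tuesdays of each week.
Next Tuesday: 2018-04-17.
Next Monday: 2018-04-23.
The following Tuesday is 2018-04-24.

2018-04-17, 2018-04-23, 2018-04-24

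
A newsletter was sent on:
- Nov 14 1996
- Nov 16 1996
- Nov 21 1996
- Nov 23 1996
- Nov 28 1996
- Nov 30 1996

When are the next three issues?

The gap pattern 2, 5, 2, 5, 2 repeats every 2 events.
These are the Thursdays and Saturdays of each week.
The following Thursday is Dec 5 1996.
Next Saturday: Dec 7 1996.
The following Thursday is Dec 12 1996.

Dec 5 1996, Dec 7 1996, Dec 12 1996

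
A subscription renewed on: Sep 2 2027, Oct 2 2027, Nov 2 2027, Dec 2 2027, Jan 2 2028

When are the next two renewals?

Gaps: 30, 31, 30, 31 days — not constant. Every event is on the 2nd of the month.
Pattern: the 2nd of each month.
February 2028: Feb 2 2028.
March 2028: Mar 2 2028.

Feb 2 2028, Mar 2 2028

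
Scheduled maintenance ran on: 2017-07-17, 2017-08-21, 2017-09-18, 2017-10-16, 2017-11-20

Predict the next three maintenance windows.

2017-12-18, 2018-01-15, 2018-02-19

These are Mondays at 28- or 35-day spacing (35, 28, 28, 35).
The pattern: 3rd Monday of the month.
December 2017 — 3rd Monday is 2017-12-18.
3rd Monday of January 2018: 2018-01-15.
February 2018 — 3rd Monday is 2018-02-19.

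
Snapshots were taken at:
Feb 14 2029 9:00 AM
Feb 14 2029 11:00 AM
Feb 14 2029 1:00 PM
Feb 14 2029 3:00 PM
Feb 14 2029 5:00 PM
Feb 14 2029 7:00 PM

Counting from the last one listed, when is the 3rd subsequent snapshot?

Feb 15 2029 1:00 AM

Gaps: 2, 2, 2, 2, 2 hours — each event is 2 hours after the previous one.
Feb 14 2029 7:00 PM + 2 h = Feb 14 2029 9:00 PM.
Feb 14 2029 9:00 PM + 2 h = Feb 14 2029 11:00 PM.
Feb 14 2029 11:00 PM + 2 h = Feb 15 2029 1:00 AM.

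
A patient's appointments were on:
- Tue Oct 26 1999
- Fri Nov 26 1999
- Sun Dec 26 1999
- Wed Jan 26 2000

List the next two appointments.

Sat Feb 26 2000, Sun Mar 26 2000

Each date is the 26th; the gaps (31, 30, 31) track the month lengths.
The rule is the 26th of each month.
February 2000: Sat Feb 26 2000.
March 2000: Sun Mar 26 2000.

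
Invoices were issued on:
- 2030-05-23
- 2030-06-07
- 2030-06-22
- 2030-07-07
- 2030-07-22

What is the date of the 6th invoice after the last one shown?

2030-10-20

Every event comes 15 days after the last (15, 15, 15, 15).
2030-07-22 + 15 days = 2030-08-06.
2030-08-06 + 15 days = 2030-08-21.
2030-08-21 + 15 days = 2030-09-05.
2030-09-05 + 15 days = 2030-09-20.
2030-09-20 + 15 days = 2030-10-05.
2030-10-05 + 15 days = 2030-10-20.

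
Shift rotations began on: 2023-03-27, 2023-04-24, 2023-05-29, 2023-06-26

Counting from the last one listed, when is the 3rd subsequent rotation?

2023-09-25

All Mondays; the gaps (28, 35, 28) vary with month length.
This is the last Monday of each month.
July 2023 ends with Monday 2023-07-31.
Last Monday of August 2023: 2023-08-28.
Last Monday of September 2023: 2023-09-25.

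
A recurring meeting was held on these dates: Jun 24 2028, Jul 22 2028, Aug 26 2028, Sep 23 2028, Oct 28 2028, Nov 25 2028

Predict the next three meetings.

These are Saturdays at 28- or 35-day spacing (28, 35, 28, 35, 28).
The pattern: 4th Saturday of the month.
4th Saturday of December 2028: Dec 23 2028.
4th Saturday of January 2029: Jan 27 2029.
February 2029 — 4th Saturday is Feb 24 2029.

Dec 23 2028, Jan 27 2029, Feb 24 2029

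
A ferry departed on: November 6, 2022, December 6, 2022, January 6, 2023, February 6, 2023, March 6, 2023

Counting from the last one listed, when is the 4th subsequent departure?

Each date is the 6th; the gaps (30, 31, 31, 28) track the month lengths.
The rule is the 6th of each month.
Next: April 2023 → April 6, 2023.
Next: May 2023 → May 6, 2023.
Next: June 2023 → June 6, 2023.
July 2023: July 6, 2023.

July 6, 2023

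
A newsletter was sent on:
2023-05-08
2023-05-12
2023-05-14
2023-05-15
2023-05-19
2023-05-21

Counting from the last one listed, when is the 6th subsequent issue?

2023-06-04

Gaps: 4, 2, 1, 4, 2 days — not constant, but cyclic with period 3.
The events fall on every Monday, Friday and Sunday.
Next Monday: 2023-05-22.
The following Friday is 2023-05-26.
The following Sunday is 2023-05-28.
The following Monday is 2023-05-29.
Next Friday: 2023-06-02.
The following Sunday is 2023-06-04.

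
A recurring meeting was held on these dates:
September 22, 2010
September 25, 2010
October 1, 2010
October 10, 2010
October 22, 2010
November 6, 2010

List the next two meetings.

Gaps: 3, 6, 9, 12, 15 days — each gap is 3 larger than the previous one.
Next gap: 18 days. November 6, 2010 + 18 days = November 24, 2010.
Next gap: 21 days. November 24, 2010 + 21 days = December 15, 2010.

November 24, 2010; December 15, 2010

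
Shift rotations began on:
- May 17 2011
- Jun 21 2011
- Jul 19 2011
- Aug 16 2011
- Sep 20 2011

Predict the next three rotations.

Oct 18 2011, Nov 15 2011, Dec 20 2011

All dates are Tuesdays, 35, 28, 28, 35 days apart.
Specifically, the 3rd Tuesday of each month.
October 2011 — 3rd Tuesday is Oct 18 2011.
November 2011 — 3rd Tuesday is Nov 15 2011.
3rd Tuesday of December 2011: Dec 20 2011.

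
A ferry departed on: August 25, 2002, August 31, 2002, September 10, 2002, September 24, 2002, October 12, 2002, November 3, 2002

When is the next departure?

November 29, 2002

Gaps: 6, 10, 14, 18, 22 days — each gap is 4 larger than the previous one.
Next gap: 26 days. November 3, 2002 + 26 days = November 29, 2002.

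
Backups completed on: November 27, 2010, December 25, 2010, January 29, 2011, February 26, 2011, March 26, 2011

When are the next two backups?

These are Saturdays with 28, 35, 28, 28-day gaps.
Each is the final Saturday of its month — January 29, 2011 is past the 28th, so '4th Saturday' doesn't fit.
April 2011 ends with Saturday April 30, 2011.
May 2011 ends with Saturday May 28, 2011.

April 30, 2011; May 28, 2011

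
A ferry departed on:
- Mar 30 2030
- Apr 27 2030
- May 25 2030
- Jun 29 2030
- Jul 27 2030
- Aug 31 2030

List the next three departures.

Sep 28 2030, Oct 26 2030, Nov 30 2030

All Saturdays; the gaps (28, 28, 35, 28, 35) vary with month length.
This is the last Saturday of each month.
September 2030 ends with Saturday Sep 28 2030.
Last Saturday of October 2030: Oct 26 2030.
November 2030 ends with Saturday Nov 30 2030.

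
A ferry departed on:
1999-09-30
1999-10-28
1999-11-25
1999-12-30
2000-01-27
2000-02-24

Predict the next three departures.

Every date is a Thursday; gaps 28, 28, 35, 28, 28 days.
Each is the last Thursday of its month (at least one falls on the 29th or later, ruling out '4th Thursday').
March 2000 ends with Thursday 2000-03-30.
Last Thursday of April 2000: 2000-04-27.
Last Thursday of May 2000: 2000-05-25.

2000-03-30, 2000-04-27, 2000-05-25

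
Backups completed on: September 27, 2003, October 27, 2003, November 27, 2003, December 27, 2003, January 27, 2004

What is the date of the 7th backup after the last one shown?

August 27, 2004

Gaps: 30, 31, 30, 31 days — not constant. Every event is on the 27th of the month.
Pattern: the 27th of each month.
February 2004: February 27, 2004.
March 2004: March 27, 2004.
April 2004: April 27, 2004.
May 2004: May 27, 2004.
June 2004: June 27, 2004.
July 2004: July 27, 2004.
Next: August 2004 → August 27, 2004.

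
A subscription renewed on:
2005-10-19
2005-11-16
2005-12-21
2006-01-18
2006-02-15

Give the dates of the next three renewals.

2006-03-15, 2006-04-19, 2006-05-17

Gaps: 28, 35, 28, 28 days — a mix of 28 and 35. Every date is a Wednesday.
Each is the 3rd Wednesday of its month.
March 2006 — 3rd Wednesday is 2006-03-15.
April 2006 — 3rd Wednesday is 2006-04-19.
3rd Wednesday of May 2006: 2006-05-17.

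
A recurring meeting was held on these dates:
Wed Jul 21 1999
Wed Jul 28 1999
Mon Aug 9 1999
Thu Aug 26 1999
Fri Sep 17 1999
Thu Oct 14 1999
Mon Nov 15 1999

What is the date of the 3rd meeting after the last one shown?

The spacing grows by 5 each time: 7, 12, 17, 22, 27, 32 days.
Next gap: 37 days. Mon Nov 15 1999 + 37 days = Wed Dec 22 1999.
Next gap: 42 days. Wed Dec 22 1999 + 42 days = Wed Feb 2 2000.
Next gap: 47 days. Wed Feb 2 2000 + 47 days = Mon Mar 20 2000.

Mon Mar 20 2000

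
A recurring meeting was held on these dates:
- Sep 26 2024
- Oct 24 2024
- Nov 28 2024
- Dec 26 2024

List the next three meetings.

Gaps: 28, 35, 28 days — a mix of 28 and 35. Every date is a Thursday.
Each is the 4th Thursday of its month.
4th Thursday of January 2025: Jan 23 2025.
February 2025 — 4th Thursday is Feb 27 2025.
March 2025 — 4th Thursday is Mar 27 2025.

Jan 23 2025, Feb 27 2025, Mar 27 2025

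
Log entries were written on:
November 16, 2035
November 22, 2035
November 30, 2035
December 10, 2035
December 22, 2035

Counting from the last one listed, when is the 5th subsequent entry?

March 21, 2036

Intervals are 6, 8, 10, 12 days — an arithmetic progression with common difference 2.
Next gap: 14 days. December 22, 2035 + 14 days = January 5, 2036.
Next gap: 16 days. January 5, 2036 + 16 days = January 21, 2036.
Next gap: 18 days. January 21, 2036 + 18 days = February 8, 2036.
Next gap: 20 days. February 8, 2036 + 20 days = February 28, 2036.
Next gap: 22 days. February 28, 2036 + 22 days = March 21, 2036.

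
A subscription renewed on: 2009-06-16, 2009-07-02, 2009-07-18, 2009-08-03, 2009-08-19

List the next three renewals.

Gaps between consecutive events: 16, 16, 16, 16 days — a constant 16-day interval.
2009-08-19 + 16 days = 2009-09-04.
2009-09-04 + 16 days = 2009-09-20.
2009-09-20 + 16 days = 2009-10-06.

2009-09-04, 2009-09-20, 2009-10-06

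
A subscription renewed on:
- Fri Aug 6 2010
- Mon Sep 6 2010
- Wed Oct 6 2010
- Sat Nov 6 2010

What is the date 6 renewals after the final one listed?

Fri May 6 2011

Gaps: 31, 30, 31 days — not constant. Every event is on the 6th of the month.
Pattern: the 6th of each month.
December 2010: Mon Dec 6 2010.
January 2011: Thu Jan 6 2011.
February 2011: Sun Feb 6 2011.
March 2011: Sun Mar 6 2011.
Next: April 2011 → Wed Apr 6 2011.
May 2011: Fri May 6 2011.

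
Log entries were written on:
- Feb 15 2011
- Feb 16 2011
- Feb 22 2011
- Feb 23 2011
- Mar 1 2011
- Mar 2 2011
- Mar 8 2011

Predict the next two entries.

Every event lands on a Tuesday or Wednesday (gaps cycle 1, 6, 1, 6, 1, 6).
So the schedule is: every Tuesday and Wednesday.
The following Wednesday is Mar 9 2011.
Next Tuesday: Mar 15 2011.

Mar 9 2011, Mar 15 2011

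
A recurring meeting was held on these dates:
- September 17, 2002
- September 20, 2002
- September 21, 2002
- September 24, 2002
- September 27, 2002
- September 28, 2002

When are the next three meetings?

October 1, 2002; October 4, 2002; October 5, 2002

The gap pattern 3, 1, 3, 3, 1 repeats every 3 events.
These are the Tuesdays, Fridays and Saturdays of each week.
Next Tuesday: October 1, 2002.
The following Friday is October 4, 2002.
Next Saturday: October 5, 2002.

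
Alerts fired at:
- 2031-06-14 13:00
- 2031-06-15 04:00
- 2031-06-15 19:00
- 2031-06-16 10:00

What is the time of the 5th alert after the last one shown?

2031-06-19 13:00

Gaps: 15, 15, 15 hours — each event is 15 hours after the previous one.
2031-06-16 10:00 + 15 h = 2031-06-17 01:00.
2031-06-17 01:00 + 15 h = 2031-06-17 16:00.
2031-06-17 16:00 + 15 h = 2031-06-18 07:00.
2031-06-18 07:00 + 15 h = 2031-06-18 22:00.
2031-06-18 22:00 + 15 h = 2031-06-19 13:00.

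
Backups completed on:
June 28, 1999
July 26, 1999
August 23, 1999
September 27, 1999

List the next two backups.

October 25, 1999; November 22, 1999

These are Mondays at 28- or 35-day spacing (28, 28, 35).
The pattern: 4th Monday of the month.
October 1999 — 4th Monday is October 25, 1999.
November 1999 — 4th Monday is November 22, 1999.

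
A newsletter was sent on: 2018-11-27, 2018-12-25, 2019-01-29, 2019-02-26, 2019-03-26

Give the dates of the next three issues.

These are Tuesdays with 28, 35, 28, 28-day gaps.
Each is the final Tuesday of its month — 2019-01-29 is past the 28th, so '4th Tuesday' doesn't fit.
April 2019 ends with Tuesday 2019-04-30.
Last Tuesday of May 2019: 2019-05-28.
Last Tuesday of June 2019: 2019-06-25.

2019-04-30, 2019-05-28, 2019-06-25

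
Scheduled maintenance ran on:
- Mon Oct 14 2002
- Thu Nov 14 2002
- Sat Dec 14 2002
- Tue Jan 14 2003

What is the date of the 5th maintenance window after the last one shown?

Sat Jun 14 2003

The day-of-month is always 14 (31, 30, 31 days between events).
So this recurs on the 14th of each month.
Next: February 2003 → Fri Feb 14 2003.
Next: March 2003 → Fri Mar 14 2003.
April 2003: Mon Apr 14 2003.
May 2003: Wed May 14 2003.
June 2003: Sat Jun 14 2003.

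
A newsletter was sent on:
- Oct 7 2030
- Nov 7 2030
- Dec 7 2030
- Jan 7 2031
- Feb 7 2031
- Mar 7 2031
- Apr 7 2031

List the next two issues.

May 7 2031, Jun 7 2031

Gaps: 31, 30, 31, 31, 28, 31 days — not constant. Every event is on the 7th of the month.
Pattern: the 7th of each month.
May 2031: May 7 2031.
Next: June 2031 → Jun 7 2031.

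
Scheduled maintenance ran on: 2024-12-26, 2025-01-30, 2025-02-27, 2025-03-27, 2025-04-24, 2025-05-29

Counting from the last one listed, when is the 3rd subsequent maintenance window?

Every date is a Thursday; gaps 35, 28, 28, 28, 35 days.
Each is the last Thursday of its month (at least one falls on the 29th or later, ruling out '4th Thursday').
June 2025 ends with Thursday 2025-06-26.
July 2025 ends with Thursday 2025-07-31.
August 2025 ends with Thursday 2025-08-28.

2025-08-28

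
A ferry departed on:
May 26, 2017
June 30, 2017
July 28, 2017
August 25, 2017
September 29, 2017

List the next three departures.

October 27, 2017; November 24, 2017; December 29, 2017

These are Fridays with 35, 28, 28, 35-day gaps.
Each is the final Friday of its month — June 30, 2017 is past the 28th, so '4th Friday' doesn't fit.
October 2017 ends with Friday October 27, 2017.
Last Friday of November 2017: November 24, 2017.
December 2017 ends with Friday December 29, 2017.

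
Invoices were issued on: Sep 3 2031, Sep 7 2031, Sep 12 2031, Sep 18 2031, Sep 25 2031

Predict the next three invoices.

Gaps: 4, 5, 6, 7 days — each gap is 1 larger than the previous one.
Next gap: 8 days. Sep 25 2031 + 8 days = Oct 3 2031.
Next gap: 9 days. Oct 3 2031 + 9 days = Oct 12 2031.
Next gap: 10 days. Oct 12 2031 + 10 days = Oct 22 2031.

Oct 3 2031, Oct 12 2031, Oct 22 2031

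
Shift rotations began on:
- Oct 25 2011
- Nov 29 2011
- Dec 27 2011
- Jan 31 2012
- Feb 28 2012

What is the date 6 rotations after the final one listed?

Aug 28 2012

Every date is a Tuesday; gaps 35, 28, 35, 28 days.
Each is the last Tuesday of its month (at least one falls on the 29th or later, ruling out '4th Tuesday').
Last Tuesday of March 2012: Mar 27 2012.
Last Tuesday of April 2012: Apr 24 2012.
May 2012 ends with Tuesday May 29 2012.
Last Tuesday of June 2012: Jun 26 2012.
Last Tuesday of July 2012: Jul 31 2012.
August 2012 ends with Tuesday Aug 28 2012.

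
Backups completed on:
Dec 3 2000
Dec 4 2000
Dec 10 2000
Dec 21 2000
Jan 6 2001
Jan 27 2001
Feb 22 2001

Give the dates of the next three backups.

Intervals are 1, 6, 11, 16, 21, 26 days — an arithmetic progression with common difference 5.
Next gap: 31 days. Feb 22 2001 + 31 days = Mar 25 2001.
Next gap: 36 days. Mar 25 2001 + 36 days = Apr 30 2001.
Next gap: 41 days. Apr 30 2001 + 41 days = Jun 10 2001.

Mar 25 2001, Apr 30 2001, Jun 10 2001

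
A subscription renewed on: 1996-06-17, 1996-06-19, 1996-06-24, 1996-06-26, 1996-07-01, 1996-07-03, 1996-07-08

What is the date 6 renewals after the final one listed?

Gaps: 2, 5, 2, 5, 2, 5 days — not constant, but cyclic with period 2.
The events fall on every Monday and Wednesday.
The following Wednesday is 1996-07-10.
The following Monday is 1996-07-15.
The following Wednesday is 1996-07-17.
The following Monday is 1996-07-22.
The following Wednesday is 1996-07-24.
Next Monday: 1996-07-29.

1996-07-29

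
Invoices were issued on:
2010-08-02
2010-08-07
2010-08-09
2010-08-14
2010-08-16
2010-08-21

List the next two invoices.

2010-08-23, 2010-08-28

The gap pattern 5, 2, 5, 2, 5 repeats every 2 events.
These are the Mondays and Saturdays of each week.
The following Monday is 2010-08-23.
The following Saturday is 2010-08-28.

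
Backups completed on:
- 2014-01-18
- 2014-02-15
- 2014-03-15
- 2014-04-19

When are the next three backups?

Gaps: 28, 28, 35 days — a mix of 28 and 35. Every date is a Saturday.
Each is the 3rd Saturday of its month.
3rd Saturday of May 2014: 2014-05-17.
3rd Saturday of June 2014: 2014-06-21.
July 2014 — 3rd Saturday is 2014-07-19.

2014-05-17, 2014-06-21, 2014-07-19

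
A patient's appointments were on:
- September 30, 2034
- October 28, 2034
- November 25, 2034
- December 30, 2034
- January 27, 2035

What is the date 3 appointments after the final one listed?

April 28, 2035

All Saturdays; the gaps (28, 28, 35, 28) vary with month length.
This is the last Saturday of each month.
February 2035 ends with Saturday February 24, 2035.
March 2035 ends with Saturday March 31, 2035.
April 2035 ends with Saturday April 28, 2035.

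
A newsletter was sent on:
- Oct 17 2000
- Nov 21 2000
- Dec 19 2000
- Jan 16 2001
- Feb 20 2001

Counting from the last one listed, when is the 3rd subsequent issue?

May 15 2001

All dates are Tuesdays, 35, 28, 28, 35 days apart.
Specifically, the 3rd Tuesday of each month.
3rd Tuesday of March 2001: Mar 20 2001.
3rd Tuesday of April 2001: Apr 17 2001.
3rd Tuesday of May 2001: May 15 2001.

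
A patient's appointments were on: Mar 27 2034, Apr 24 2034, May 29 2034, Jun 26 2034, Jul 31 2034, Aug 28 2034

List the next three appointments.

Sep 25 2034, Oct 30 2034, Nov 27 2034

Every date is a Monday; gaps 28, 35, 28, 35, 28 days.
Each is the last Monday of its month (at least one falls on the 29th or later, ruling out '4th Monday').
Last Monday of September 2034: Sep 25 2034.
Last Monday of October 2034: Oct 30 2034.
Last Monday of November 2034: Nov 27 2034.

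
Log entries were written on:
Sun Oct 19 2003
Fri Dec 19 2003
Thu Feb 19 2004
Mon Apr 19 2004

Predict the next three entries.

Sat Jun 19 2004, Thu Aug 19 2004, Tue Oct 19 2004

Gaps: 61, 62, 60 days — not constant. Every event is on the 19th of the month.
Pattern: the 19th of every 2 months.
Next: June 2004 → Sat Jun 19 2004.
August 2004: Thu Aug 19 2004.
Next: October 2004 → Tue Oct 19 2004.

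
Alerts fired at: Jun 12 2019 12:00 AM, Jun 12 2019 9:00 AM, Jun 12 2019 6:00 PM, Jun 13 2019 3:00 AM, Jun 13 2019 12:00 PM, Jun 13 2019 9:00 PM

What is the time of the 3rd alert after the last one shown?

The interval is a steady 9 hours (9, 9, 9, 9, 9).
Jun 13 2019 9:00 PM + 9 h = Jun 14 2019 6:00 AM.
Jun 14 2019 6:00 AM + 9 h = Jun 14 2019 3:00 PM.
Jun 14 2019 3:00 PM + 9 h = Jun 15 2019 12:00 AM.

Jun 15 2019 12:00 AM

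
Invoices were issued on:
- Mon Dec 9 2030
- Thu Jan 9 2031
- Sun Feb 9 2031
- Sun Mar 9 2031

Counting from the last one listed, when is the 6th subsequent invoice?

Tue Sep 9 2031

Gaps: 31, 31, 28 days — not constant. Every event is on the 9th of the month.
Pattern: the 9th of each month.
Next: April 2031 → Wed Apr 9 2031.
Next: May 2031 → Fri May 9 2031.
June 2031: Mon Jun 9 2031.
July 2031: Wed Jul 9 2031.
Next: August 2031 → Sat Aug 9 2031.
Next: September 2031 → Tue Sep 9 2031.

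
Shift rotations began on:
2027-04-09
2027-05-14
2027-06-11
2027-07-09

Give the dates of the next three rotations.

2027-08-13, 2027-09-10, 2027-10-08

These are Fridays at 28- or 35-day spacing (35, 28, 28).
The pattern: 2nd Friday of the month.
2nd Friday of August 2027: 2027-08-13.
2nd Friday of September 2027: 2027-09-10.
2nd Friday of October 2027: 2027-10-08.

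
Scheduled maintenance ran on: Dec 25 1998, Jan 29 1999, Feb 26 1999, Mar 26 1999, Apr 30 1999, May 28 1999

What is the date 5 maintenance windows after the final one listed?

Oct 29 1999

Every date is a Friday; gaps 35, 28, 28, 35, 28 days.
Each is the last Friday of its month (at least one falls on the 29th or later, ruling out '4th Friday').
June 1999 ends with Friday Jun 25 1999.
Last Friday of July 1999: Jul 30 1999.
August 1999 ends with Friday Aug 27 1999.
September 1999 ends with Friday Sep 24 1999.
October 1999 ends with Friday Oct 29 1999.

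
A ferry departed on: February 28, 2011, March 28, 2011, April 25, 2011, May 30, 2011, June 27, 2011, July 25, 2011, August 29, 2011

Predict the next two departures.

These are Mondays with 28, 28, 35, 28, 28, 35-day gaps.
Each is the final Monday of its month — May 30, 2011 is past the 28th, so '4th Monday' doesn't fit.
Last Monday of September 2011: September 26, 2011.
Last Monday of October 2011: October 31, 2011.

September 26, 2011; October 31, 2011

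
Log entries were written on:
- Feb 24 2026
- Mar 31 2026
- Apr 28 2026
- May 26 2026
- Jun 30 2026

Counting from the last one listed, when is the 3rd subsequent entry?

Every date is a Tuesday; gaps 35, 28, 28, 35 days.
Each is the last Tuesday of its month (at least one falls on the 29th or later, ruling out '4th Tuesday').
Last Tuesday of July 2026: Jul 28 2026.
Last Tuesday of August 2026: Aug 25 2026.
Last Tuesday of September 2026: Sep 29 2026.

Sep 29 2026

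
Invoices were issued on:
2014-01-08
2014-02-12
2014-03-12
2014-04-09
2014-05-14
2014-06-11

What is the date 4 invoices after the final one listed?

2014-10-08

These are Wednesdays at 28- or 35-day spacing (35, 28, 28, 35, 28).
The pattern: 2nd Wednesday of the month.
2nd Wednesday of July 2014: 2014-07-09.
August 2014 — 2nd Wednesday is 2014-08-13.
2nd Wednesday of September 2014: 2014-09-10.
October 2014 — 2nd Wednesday is 2014-10-08.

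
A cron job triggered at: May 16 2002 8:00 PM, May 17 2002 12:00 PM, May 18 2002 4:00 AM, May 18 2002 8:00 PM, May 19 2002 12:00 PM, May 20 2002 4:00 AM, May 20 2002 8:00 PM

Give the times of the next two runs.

May 21 2002 12:00 PM, May 22 2002 4:00 AM

Gaps: 16, 16, 16, 16, 16, 16 hours — each event is 16 hours after the previous one.
May 20 2002 8:00 PM + 16 h = May 21 2002 12:00 PM.
May 21 2002 12:00 PM + 16 h = May 22 2002 4:00 AM.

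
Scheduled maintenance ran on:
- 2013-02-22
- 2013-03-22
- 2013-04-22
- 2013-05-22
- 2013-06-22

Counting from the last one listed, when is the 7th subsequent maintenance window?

2014-01-22

Each date is the 22nd; the gaps (28, 31, 30, 31) track the month lengths.
The rule is the 22nd of each month.
Next: July 2013 → 2013-07-22.
Next: August 2013 → 2013-08-22.
Next: September 2013 → 2013-09-22.
Next: October 2013 → 2013-10-22.
Next: November 2013 → 2013-11-22.
December 2013: 2013-12-22.
Next: January 2014 → 2014-01-22.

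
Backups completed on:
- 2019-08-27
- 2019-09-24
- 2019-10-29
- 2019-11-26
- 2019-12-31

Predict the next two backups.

Every date is a Tuesday; gaps 28, 35, 28, 35 days.
Each is the last Tuesday of its month (at least one falls on the 29th or later, ruling out '4th Tuesday').
Last Tuesday of January 2020: 2020-01-28.
February 2020 ends with Tuesday 2020-02-25.

2020-01-28, 2020-02-25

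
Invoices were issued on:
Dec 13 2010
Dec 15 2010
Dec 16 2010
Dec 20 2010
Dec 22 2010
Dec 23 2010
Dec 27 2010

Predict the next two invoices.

Dec 29 2010, Dec 30 2010

Gaps: 2, 1, 4, 2, 1, 4 days — not constant, but cyclic with period 3.
The events fall on every Monday, Wednesday and Thursday.
The following Wednesday is Dec 29 2010.
Next Thursday: Dec 30 2010.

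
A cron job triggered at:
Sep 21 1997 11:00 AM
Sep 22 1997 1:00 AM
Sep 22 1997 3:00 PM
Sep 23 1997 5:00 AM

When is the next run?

Sep 23 1997 7:00 PM

Spacing: 14, 14, 14 h — constant 14 h.
Sep 23 1997 5:00 AM + 14 h = Sep 23 1997 7:00 PM.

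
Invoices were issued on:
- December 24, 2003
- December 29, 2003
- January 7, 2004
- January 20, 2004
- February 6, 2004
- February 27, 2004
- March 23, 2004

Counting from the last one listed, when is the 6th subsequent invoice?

Intervals are 5, 9, 13, 17, 21, 25 days — an arithmetic progression with common difference 4.
Next gap: 29 days. March 23, 2004 + 29 days = April 21, 2004.
Next gap: 33 days. April 21, 2004 + 33 days = May 24, 2004.
Next gap: 37 days. May 24, 2004 + 37 days = June 30, 2004.
Next gap: 41 days. June 30, 2004 + 41 days = August 10, 2004.
Next gap: 45 days. August 10, 2004 + 45 days = September 24, 2004.
Next gap: 49 days. September 24, 2004 + 49 days = November 12, 2004.

November 12, 2004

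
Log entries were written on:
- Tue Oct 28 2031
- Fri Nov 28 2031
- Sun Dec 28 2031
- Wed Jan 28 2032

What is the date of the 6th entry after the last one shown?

Wed Jul 28 2032

Gaps: 31, 30, 31 days — not constant. Every event is on the 28th of the month.
Pattern: the 28th of each month.
Next: February 2032 → Sat Feb 28 2032.
March 2032: Sun Mar 28 2032.
Next: April 2032 → Wed Apr 28 2032.
May 2032: Fri May 28 2032.
Next: June 2032 → Mon Jun 28 2032.
July 2032: Wed Jul 28 2032.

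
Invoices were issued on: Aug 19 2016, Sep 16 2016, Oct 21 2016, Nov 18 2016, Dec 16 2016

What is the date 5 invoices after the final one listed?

May 19 2017

All dates are Fridays, 28, 35, 28, 28 days apart.
Specifically, the 3rd Friday of each month.
3rd Friday of January 2017: Jan 20 2017.
3rd Friday of February 2017: Feb 17 2017.
3rd Friday of March 2017: Mar 17 2017.
April 2017 — 3rd Friday is Apr 21 2017.
3rd Friday of May 2017: May 19 2017.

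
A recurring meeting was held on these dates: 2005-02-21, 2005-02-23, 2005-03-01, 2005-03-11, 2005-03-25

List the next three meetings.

2005-04-12, 2005-05-04, 2005-05-30

Intervals are 2, 6, 10, 14 days — an arithmetic progression with common difference 4.
Next gap: 18 days. 2005-03-25 + 18 days = 2005-04-12.
Next gap: 22 days. 2005-04-12 + 22 days = 2005-05-04.
Next gap: 26 days. 2005-05-04 + 26 days = 2005-05-30.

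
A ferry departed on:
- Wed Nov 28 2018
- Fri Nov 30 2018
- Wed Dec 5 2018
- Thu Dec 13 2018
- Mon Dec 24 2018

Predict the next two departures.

Mon Jan 7 2019, Thu Jan 24 2019

Intervals are 2, 5, 8, 11 days — an arithmetic progression with common difference 3.
Next gap: 14 days. Mon Dec 24 2018 + 14 days = Mon Jan 7 2019.
Next gap: 17 days. Mon Jan 7 2019 + 17 days = Thu Jan 24 2019.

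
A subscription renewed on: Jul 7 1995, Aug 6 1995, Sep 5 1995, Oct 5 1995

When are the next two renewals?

Nov 4 1995, Dec 4 1995

The spacing is 30, 30, 30 days — always 30 days.
Oct 5 1995 + 30 days = Nov 4 1995.
Nov 4 1995 + 30 days = Dec 4 1995.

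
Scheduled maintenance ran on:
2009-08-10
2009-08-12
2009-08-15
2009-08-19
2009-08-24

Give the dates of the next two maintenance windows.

Gaps: 2, 3, 4, 5 days — each gap is 1 larger than the previous one.
Next gap: 6 days. 2009-08-24 + 6 days = 2009-08-30.
Next gap: 7 days. 2009-08-30 + 7 days = 2009-09-06.

2009-08-30, 2009-09-06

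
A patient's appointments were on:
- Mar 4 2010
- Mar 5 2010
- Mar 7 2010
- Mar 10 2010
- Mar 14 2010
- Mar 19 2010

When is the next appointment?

Mar 25 2010

Gaps: 1, 2, 3, 4, 5 days — each gap is 1 larger than the previous one.
Next gap: 6 days. Mar 19 2010 + 6 days = Mar 25 2010.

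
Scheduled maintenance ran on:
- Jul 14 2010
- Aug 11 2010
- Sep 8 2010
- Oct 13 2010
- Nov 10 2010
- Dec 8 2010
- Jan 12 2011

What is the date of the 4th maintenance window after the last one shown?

These are Wednesdays at 28- or 35-day spacing (28, 28, 35, 28, 28, 35).
The pattern: 2nd Wednesday of the month.
February 2011 — 2nd Wednesday is Feb 9 2011.
March 2011 — 2nd Wednesday is Mar 9 2011.
April 2011 — 2nd Wednesday is Apr 13 2011.
May 2011 — 2nd Wednesday is May 11 2011.

May 11 2011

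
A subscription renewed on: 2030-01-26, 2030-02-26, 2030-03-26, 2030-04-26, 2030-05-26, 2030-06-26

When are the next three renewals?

Gaps: 31, 28, 31, 30, 31 days — not constant. Every event is on the 26th of the month.
Pattern: the 26th of each month.
July 2030: 2030-07-26.
Next: August 2030 → 2030-08-26.
Next: September 2030 → 2030-09-26.

2030-07-26, 2030-08-26, 2030-09-26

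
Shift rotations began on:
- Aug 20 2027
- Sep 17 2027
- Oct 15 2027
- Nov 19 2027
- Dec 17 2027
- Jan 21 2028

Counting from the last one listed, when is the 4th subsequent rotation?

All dates are Fridays, 28, 28, 35, 28, 35 days apart.
Specifically, the 3rd Friday of each month.
3rd Friday of February 2028: Feb 18 2028.
3rd Friday of March 2028: Mar 17 2028.
3rd Friday of April 2028: Apr 21 2028.
3rd Friday of May 2028: May 19 2028.

May 19 2028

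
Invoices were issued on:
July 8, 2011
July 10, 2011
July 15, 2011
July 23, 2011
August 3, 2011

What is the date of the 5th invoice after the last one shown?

November 11, 2011

The spacing grows by 3 each time: 2, 5, 8, 11 days.
Next gap: 14 days. August 3, 2011 + 14 days = August 17, 2011.
Next gap: 17 days. August 17, 2011 + 17 days = September 3, 2011.
Next gap: 20 days. September 3, 2011 + 20 days = September 23, 2011.
Next gap: 23 days. September 23, 2011 + 23 days = October 16, 2011.
Next gap: 26 days. October 16, 2011 + 26 days = November 11, 2011.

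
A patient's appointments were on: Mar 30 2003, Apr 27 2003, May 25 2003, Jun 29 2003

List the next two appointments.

Jul 27 2003, Aug 31 2003

Every date is a Sunday; gaps 28, 28, 35 days.
Each is the last Sunday of its month (at least one falls on the 29th or later, ruling out '4th Sunday').
Last Sunday of July 2003: Jul 27 2003.
August 2003 ends with Sunday Aug 31 2003.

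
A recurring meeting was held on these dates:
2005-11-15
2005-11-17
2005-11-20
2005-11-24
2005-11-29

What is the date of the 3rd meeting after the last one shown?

Intervals are 2, 3, 4, 5 days — an arithmetic progression with common difference 1.
Next gap: 6 days. 2005-11-29 + 6 days = 2005-12-05.
Next gap: 7 days. 2005-12-05 + 7 days = 2005-12-12.
Next gap: 8 days. 2005-12-12 + 8 days = 2005-12-20.

2005-12-20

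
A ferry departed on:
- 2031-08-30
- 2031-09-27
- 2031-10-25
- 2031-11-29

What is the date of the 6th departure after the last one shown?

All Saturdays; the gaps (28, 28, 35) vary with month length.
This is the last Saturday of each month.
Last Saturday of December 2031: 2031-12-27.
January 2032 ends with Saturday 2032-01-31.
February 2032 ends with Saturday 2032-02-28.
Last Saturday of March 2032: 2032-03-27.
Last Saturday of April 2032: 2032-04-24.
Last Saturday of May 2032: 2032-05-29.

2032-05-29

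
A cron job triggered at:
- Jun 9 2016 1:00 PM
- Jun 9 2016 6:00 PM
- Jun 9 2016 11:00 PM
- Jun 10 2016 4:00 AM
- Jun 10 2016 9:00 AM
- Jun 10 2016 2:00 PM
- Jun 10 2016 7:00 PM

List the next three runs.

Jun 11 2016 12:00 AM, Jun 11 2016 5:00 AM, Jun 11 2016 10:00 AM

Spacing: 5, 5, 5, 5, 5, 5 h — constant 5 h.
Jun 10 2016 7:00 PM + 5 h = Jun 11 2016 12:00 AM.
Jun 11 2016 12:00 AM + 5 h = Jun 11 2016 5:00 AM.
Jun 11 2016 5:00 AM + 5 h = Jun 11 2016 10:00 AM.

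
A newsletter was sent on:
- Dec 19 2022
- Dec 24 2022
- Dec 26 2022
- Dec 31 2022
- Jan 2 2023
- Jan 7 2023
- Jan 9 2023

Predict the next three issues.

Jan 14 2023, Jan 16 2023, Jan 21 2023

The gap pattern 5, 2, 5, 2, 5, 2 repeats every 2 events.
These are the Mondays and Saturdays of each week.
Next Saturday: Jan 14 2023.
The following Monday is Jan 16 2023.
Next Saturday: Jan 21 2023.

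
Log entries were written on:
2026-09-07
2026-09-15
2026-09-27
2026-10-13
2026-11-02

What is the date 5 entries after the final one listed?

Intervals are 8, 12, 16, 20 days — an arithmetic progression with common difference 4.
Next gap: 24 days. 2026-11-02 + 24 days = 2026-11-26.
Next gap: 28 days. 2026-11-26 + 28 days = 2026-12-24.
Next gap: 32 days. 2026-12-24 + 32 days = 2027-01-25.
Next gap: 36 days. 2027-01-25 + 36 days = 2027-03-02.
Next gap: 40 days. 2027-03-02 + 40 days = 2027-04-11.

2027-04-11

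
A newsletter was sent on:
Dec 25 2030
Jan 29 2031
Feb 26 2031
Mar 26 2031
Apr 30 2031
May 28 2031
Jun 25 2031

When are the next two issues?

All Wednesdays; the gaps (35, 28, 28, 35, 28, 28) vary with month length.
This is the last Wednesday of each month.
July 2031 ends with Wednesday Jul 30 2031.
August 2031 ends with Wednesday Aug 27 2031.

Jul 30 2031, Aug 27 2031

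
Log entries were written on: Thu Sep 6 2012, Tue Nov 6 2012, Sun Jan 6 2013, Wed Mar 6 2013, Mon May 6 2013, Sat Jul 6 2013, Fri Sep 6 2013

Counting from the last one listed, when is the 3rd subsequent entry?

Thu Mar 6 2014

Gaps: 61, 61, 59, 61, 61, 62 days — not constant. Every event is on the 6th of the month.
Pattern: the 6th of every 2 months.
November 2013: Wed Nov 6 2013.
January 2014: Mon Jan 6 2014.
Next: March 2014 → Thu Mar 6 2014.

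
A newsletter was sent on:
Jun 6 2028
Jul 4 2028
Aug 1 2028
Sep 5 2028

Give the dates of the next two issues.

All dates are Tuesdays, 28, 28, 35 days apart.
Specifically, the 1st Tuesday of each month.
1st Tuesday of October 2028: Oct 3 2028.
1st Tuesday of November 2028: Nov 7 2028.

Oct 3 2028, Nov 7 2028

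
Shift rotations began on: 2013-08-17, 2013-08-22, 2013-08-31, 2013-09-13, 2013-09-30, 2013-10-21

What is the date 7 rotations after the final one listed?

2014-07-07

Intervals are 5, 9, 13, 17, 21 days — an arithmetic progression with common difference 4.
Next gap: 25 days. 2013-10-21 + 25 days = 2013-11-15.
Next gap: 29 days. 2013-11-15 + 29 days = 2013-12-14.
Next gap: 33 days. 2013-12-14 + 33 days = 2014-01-16.
Next gap: 37 days. 2014-01-16 + 37 days = 2014-02-22.
Next gap: 41 days. 2014-02-22 + 41 days = 2014-04-04.
Next gap: 45 days. 2014-04-04 + 45 days = 2014-05-19.
Next gap: 49 days. 2014-05-19 + 49 days = 2014-07-07.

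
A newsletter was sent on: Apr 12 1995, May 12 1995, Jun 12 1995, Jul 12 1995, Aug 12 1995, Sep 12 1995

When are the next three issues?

Gaps: 30, 31, 30, 31, 31 days — not constant. Every event is on the 12th of the month.
Pattern: the 12th of each month.
October 1995: Oct 12 1995.
November 1995: Nov 12 1995.
December 1995: Dec 12 1995.

Oct 12 1995, Nov 12 1995, Dec 12 1995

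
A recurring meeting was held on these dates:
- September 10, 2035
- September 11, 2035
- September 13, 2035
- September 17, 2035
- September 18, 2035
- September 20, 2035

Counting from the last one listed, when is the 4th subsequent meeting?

Gaps: 1, 2, 4, 1, 2 days — not constant, but cyclic with period 3.
The events fall on every Monday, Tuesday and Thursday.
The following Monday is September 24, 2035.
The following Tuesday is September 25, 2035.
Next Thursday: September 27, 2035.
Next Monday: October 1, 2035.

October 1, 2035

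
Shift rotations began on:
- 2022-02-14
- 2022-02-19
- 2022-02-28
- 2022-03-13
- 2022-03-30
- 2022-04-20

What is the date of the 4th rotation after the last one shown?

2022-08-22

Gaps: 5, 9, 13, 17, 21 days — each gap is 4 larger than the previous one.
Next gap: 25 days. 2022-04-20 + 25 days = 2022-05-15.
Next gap: 29 days. 2022-05-15 + 29 days = 2022-06-13.
Next gap: 33 days. 2022-06-13 + 33 days = 2022-07-16.
Next gap: 37 days. 2022-07-16 + 37 days = 2022-08-22.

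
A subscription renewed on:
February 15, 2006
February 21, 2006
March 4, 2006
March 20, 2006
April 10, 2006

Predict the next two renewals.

May 6, 2006; June 6, 2006

Intervals are 6, 11, 16, 21 days — an arithmetic progression with common difference 5.
Next gap: 26 days. April 10, 2006 + 26 days = May 6, 2006.
Next gap: 31 days. May 6, 2006 + 31 days = June 6, 2006.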